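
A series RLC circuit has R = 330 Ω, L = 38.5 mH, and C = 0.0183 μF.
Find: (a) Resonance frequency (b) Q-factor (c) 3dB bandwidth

Step 1 — Resonance: ω₀ = 1/√(LC) = 1/√(0.0385·1.83e-08) = 3.767e+04 rad/s.
Step 2 — f₀ = ω₀/(2π) = 5996 Hz.
Step 3 — Series Q: Q = ω₀L/R = 3.767e+04·0.0385/330 = 4.395.
Step 4 — Bandwidth: Δω = ω₀/Q = 8571 rad/s; BW = Δω/(2π) = 1364 Hz.

(a) f₀ = 5996 Hz  (b) Q = 4.395  (c) BW = 1364 Hz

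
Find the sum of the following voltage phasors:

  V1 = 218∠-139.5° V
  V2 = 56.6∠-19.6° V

Step 1 — Convert each phasor to rectangular form:
  V1 = 218·(cos(-139.5°) + j·sin(-139.5°)) = -165.8 - j141.6 V
  V2 = 56.6·(cos(-19.6°) + j·sin(-19.6°)) = 53.32 - j18.99 V
Step 2 — Sum components: V_total = -112.4 - j160.6 V.
Step 3 — Convert to polar: |V_total| = 196 V, ∠V_total = -125.0°.

V_total = 196∠-125.0° V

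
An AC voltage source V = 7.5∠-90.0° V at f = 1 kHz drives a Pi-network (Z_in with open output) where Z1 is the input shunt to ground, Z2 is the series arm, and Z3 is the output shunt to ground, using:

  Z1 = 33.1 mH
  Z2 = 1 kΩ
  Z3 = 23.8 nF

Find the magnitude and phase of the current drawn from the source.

Step 1 — Angular frequency: ω = 2π·f = 2π·1000 = 6283 rad/s.
Step 2 — Component impedances:
  Z1: Z = jωL = j·6283·0.0331 = 0 + j208 Ω
  Z2: Z = R = 1000 Ω
  Z3: Z = 1/(jωC) = -j/(ω·C) = 0 - j6687 Ω
Step 3 — With open output, the series arm Z2 and the output shunt Z3 appear in series to ground: Z2 + Z3 = 1000 - j6687 Ω.
Step 4 — Parallel with input shunt Z1: Z_in = Z1 || (Z2 + Z3) = 1.006 + j214.5 Ω = 214.5∠89.7° Ω.
Step 5 — Source phasor: V = 7.5∠-90.0° V = 0 - j7.5 V.
Step 6 — Ohm's law: I = V / Z_total = (0 - j7.5) / (1.006 + j214.5) = -0.03497 - j0.000164 A.
Step 7 — Convert to polar: |I| = 0.03497 A, ∠I = -179.7°.

I = 0.03497∠-179.7° A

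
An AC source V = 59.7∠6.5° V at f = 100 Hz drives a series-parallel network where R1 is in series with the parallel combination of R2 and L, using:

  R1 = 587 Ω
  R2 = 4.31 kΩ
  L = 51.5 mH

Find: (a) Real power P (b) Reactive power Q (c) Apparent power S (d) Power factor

Step 1 — Angular frequency: ω = 2π·f = 2π·100 = 628.3 rad/s.
Step 2 — Component impedances:
  R1: Z = R = 587 Ω
  R2: Z = R = 4310 Ω
  L: Z = jωL = j·628.3·0.0515 = 0 + j32.36 Ω
Step 3 — Parallel branch: R2 || L = 1/(1/R2 + 1/L) = 0.2429 + j32.36 Ω.
Step 4 — Series with R1: Z_total = R1 + (R2 || L) = 587.2 + j32.36 Ω = 588.1∠3.2° Ω.
Step 5 — Source phasor: V = 59.7∠6.5° V = 59.32 + j6.758 V.
Step 6 — Current: I = V / Z = 0.1013 + j0.005925 A = 0.1015∠3.3° A.
Step 7 — Complex power: S = V·I* = 6.051 + j0.3334 VA.
Step 8 — Real power: P = Re(S) = 6.051 W.
Step 9 — Reactive power: Q = Im(S) = 0.3334 VAR.
Step 10 — Apparent power: |S| = 6.06 VA.
Step 11 — Power factor: PF = P/|S| = 0.9985 (lagging).

(a) P = 6.051 W  (b) Q = 0.3334 VAR  (c) S = 6.06 VA  (d) PF = 0.9985 (lagging)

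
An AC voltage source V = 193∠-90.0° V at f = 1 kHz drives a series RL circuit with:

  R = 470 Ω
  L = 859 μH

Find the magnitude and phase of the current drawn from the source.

Step 1 — Angular frequency: ω = 2π·f = 2π·1000 = 6283 rad/s.
Step 2 — Component impedances:
  R: Z = R = 470 Ω
  L: Z = jωL = j·6283·0.000859 = 0 + j5.397 Ω
Step 3 — Series combination: Z_total = R + L = 470 + j5.397 Ω = 470∠0.7° Ω.
Step 4 — Source phasor: V = 193∠-90.0° V = 0 - j193 V.
Step 5 — Ohm's law: I = V / Z_total = (0 - j193) / (470 + j5.397) = -0.004715 - j0.4106 A.
Step 6 — Convert to polar: |I| = 0.4106 A, ∠I = -90.7°.

I = 0.4106∠-90.7° A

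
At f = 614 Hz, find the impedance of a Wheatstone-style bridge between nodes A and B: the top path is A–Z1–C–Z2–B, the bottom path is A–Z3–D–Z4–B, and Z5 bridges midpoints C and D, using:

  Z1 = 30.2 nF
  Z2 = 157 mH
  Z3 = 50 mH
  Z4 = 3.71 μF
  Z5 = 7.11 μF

Step 1 — Angular frequency: ω = 2π·f = 2π·614 = 3858 rad/s.
Step 2 — Component impedances:
  Z1: Z = 1/(jωC) = -j/(ω·C) = 0 - j8583 Ω
  Z2: Z = jωL = j·3858·0.157 = 0 + j605.7 Ω
  Z3: Z = jωL = j·3858·0.05 = 0 + j192.9 Ω
  Z4: Z = 1/(jωC) = -j/(ω·C) = 0 - j69.87 Ω
  Z5: Z = 1/(jωC) = -j/(ω·C) = 0 - j36.46 Ω
Step 3 — Bridge requires nodal analysis (the Z5 bridge couples midpoints C and D, so the two paths cannot be reduced to a simple series/parallel combination). Setting node B to ground and injecting 1 A at node A, the 3-node admittance system at A, C, D solves to V_A = Z_AB = 0 + j117.9 Ω = 117.9∠90.0° Ω.

Z = 0 + j117.9 Ω = 117.9∠90.0° Ω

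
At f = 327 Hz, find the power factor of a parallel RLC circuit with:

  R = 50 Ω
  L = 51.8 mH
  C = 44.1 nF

Step 1 — Angular frequency: ω = 2π·f = 2π·327 = 2055 rad/s.
Step 2 — Component impedances:
  R: Z = R = 50 Ω
  L: Z = jωL = j·2055·0.0518 = 0 + j106.4 Ω
  C: Z = 1/(jωC) = -j/(ω·C) = 0 - j1.104e+04 Ω
Step 3 — Parallel combination: 1/Z_total = 1/R + 1/L + 1/C; Z_total = 41.1 + j19.12 Ω = 45.33∠25.0° Ω.
Step 4 — Power factor: PF = cos(φ) = Re(Z)/|Z| = 41.1/45.33 = 0.9067.
Step 5 — Type: Im(Z) = 19.12 ⇒ lagging (phase φ = 25.0°).

PF = 0.9067 (lagging, φ = 25.0°)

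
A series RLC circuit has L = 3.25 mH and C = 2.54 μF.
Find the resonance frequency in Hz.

Step 1 — Resonance condition Im(Z)=0 gives ω₀ = 1/√(LC).
Step 2 — ω₀ = 1/√(0.00325·2.54e-06) = 1.101e+04 rad/s.
Step 3 — f₀ = ω₀/(2π) = 1752 Hz.

f₀ = 1752 Hz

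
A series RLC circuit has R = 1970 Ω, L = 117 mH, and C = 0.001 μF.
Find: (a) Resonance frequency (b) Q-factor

Step 1 — Resonance condition Im(Z)=0 gives ω₀ = 1/√(LC).
Step 2 — ω₀ = 1/√(0.117·1e-09) = 9.245e+04 rad/s.
Step 3 — f₀ = ω₀/(2π) = 1.471e+04 Hz.
Step 4 — Series Q: Q = ω₀L/R = 9.245e+04·0.117/1970 = 5.491.

(a) f₀ = 1.471e+04 Hz  (b) Q = 5.491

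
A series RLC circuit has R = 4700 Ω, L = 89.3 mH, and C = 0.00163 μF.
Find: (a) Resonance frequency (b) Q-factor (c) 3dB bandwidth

Step 1 — Resonance condition Im(Z)=0 gives ω₀ = 1/√(LC).
Step 2 — ω₀ = 1/√(0.0893·1.63e-09) = 8.289e+04 rad/s.
Step 3 — f₀ = ω₀/(2π) = 1.319e+04 Hz.
Step 4 — Series Q: Q = ω₀L/R = 8.289e+04·0.0893/4700 = 1.575.
Step 5 — 3dB bandwidth: Δω = ω₀/Q = 5.263e+04 rad/s; BW = Δω/(2π) = 8377 Hz.

(a) f₀ = 1.319e+04 Hz  (b) Q = 1.575  (c) BW = 8377 Hz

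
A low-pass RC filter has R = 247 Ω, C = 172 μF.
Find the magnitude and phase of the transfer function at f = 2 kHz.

Step 1 — Angular frequency: ω = 2π·2000 = 1.257e+04 rad/s.
Step 2 — Transfer function: H(jω) = 1/(1 + jωRC).
Step 3 — Denominator: 1 + jωRC = 1 + j·1.257e+04·247·0.000172 = 1 + j533.9.
Step 4 — H = 3.509e-06 - j0.001873.
Step 5 — Magnitude: |H| = 0.001873 (-54.5 dB); phase: φ = -89.9°.

|H| = 0.001873 (-54.5 dB), φ = -89.9°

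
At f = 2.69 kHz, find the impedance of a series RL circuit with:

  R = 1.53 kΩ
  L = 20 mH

Step 1 — Angular frequency: ω = 2π·f = 2π·2690 = 1.69e+04 rad/s.
Step 2 — Component impedances:
  R: Z = R = 1530 Ω
  L: Z = jωL = j·1.69e+04·0.02 = 0 + j338 Ω
Step 3 — Series combination: Z_total = R + L = 1530 + j338 Ω = 1567∠12.5° Ω.

Z = 1530 + j338 Ω = 1567∠12.5° Ω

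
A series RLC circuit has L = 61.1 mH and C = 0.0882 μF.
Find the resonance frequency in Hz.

Step 1 — Resonance condition Im(Z)=0 gives ω₀ = 1/√(LC).
Step 2 — ω₀ = 1/√(0.0611·8.82e-08) = 1.362e+04 rad/s.
Step 3 — f₀ = ω₀/(2π) = 2168 Hz.

f₀ = 2168 Hz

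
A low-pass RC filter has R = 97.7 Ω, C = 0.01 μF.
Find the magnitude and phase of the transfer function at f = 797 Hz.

Step 1 — Angular frequency: ω = 2π·797 = 5008 rad/s.
Step 2 — Transfer function: H(jω) = 1/(1 + jωRC).
Step 3 — Denominator: 1 + jωRC = 1 + j·5008·97.7·1e-08 = 1 + j0.004893.
Step 4 — H = 1 - j0.004892.
Step 5 — Magnitude: |H| = 1 (-0.0 dB); phase: φ = -0.3°.

|H| = 1 (-0.0 dB), φ = -0.3°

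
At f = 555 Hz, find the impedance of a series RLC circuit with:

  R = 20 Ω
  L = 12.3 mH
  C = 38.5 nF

Step 1 — Angular frequency: ω = 2π·f = 2π·555 = 3487 rad/s.
Step 2 — Component impedances:
  R: Z = R = 20 Ω
  L: Z = jωL = j·3487·0.0123 = 0 + j42.89 Ω
  C: Z = 1/(jωC) = -j/(ω·C) = 0 - j7448 Ω
Step 3 — Series combination: Z_total = R + L + C = 20 - j7406 Ω = 7406∠-89.8° Ω.

Z = 20 - j7406 Ω = 7406∠-89.8° Ω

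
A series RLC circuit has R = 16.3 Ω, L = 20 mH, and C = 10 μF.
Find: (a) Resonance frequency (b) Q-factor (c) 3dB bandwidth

Step 1 — Resonance: ω₀ = 1/√(LC) = 1/√(0.02·1e-05) = 2236 rad/s.
Step 2 — f₀ = ω₀/(2π) = 355.9 Hz.
Step 3 — Series Q: Q = ω₀L/R = 2236·0.02/16.3 = 2.744.
Step 4 — Bandwidth: Δω = ω₀/Q = 815 rad/s; BW = Δω/(2π) = 129.7 Hz.

(a) f₀ = 355.9 Hz  (b) Q = 2.744  (c) BW = 129.7 Hz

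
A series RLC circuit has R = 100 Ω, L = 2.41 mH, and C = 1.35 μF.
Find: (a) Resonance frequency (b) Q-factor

Step 1 — Resonance condition Im(Z)=0 gives ω₀ = 1/√(LC).
Step 2 — ω₀ = 1/√(0.00241·1.35e-06) = 1.753e+04 rad/s.
Step 3 — f₀ = ω₀/(2π) = 2790 Hz.
Step 4 — Series Q: Q = ω₀L/R = 1.753e+04·0.00241/100 = 0.4225.

(a) f₀ = 2790 Hz  (b) Q = 0.4225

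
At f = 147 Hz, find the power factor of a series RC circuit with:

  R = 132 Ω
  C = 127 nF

Step 1 — Angular frequency: ω = 2π·f = 2π·147 = 923.6 rad/s.
Step 2 — Component impedances:
  R: Z = R = 132 Ω
  C: Z = 1/(jωC) = -j/(ω·C) = 0 - j8525 Ω
Step 3 — Series combination: Z_total = R + C = 132 - j8525 Ω = 8526∠-89.1° Ω.
Step 4 — Power factor: PF = cos(φ) = Re(Z)/|Z| = 132/8526 = 0.01548.
Step 5 — Type: Im(Z) = -8525 ⇒ leading (phase φ = -89.1°).

PF = 0.01548 (leading, φ = -89.1°)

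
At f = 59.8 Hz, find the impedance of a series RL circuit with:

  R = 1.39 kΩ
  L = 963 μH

Step 1 — Angular frequency: ω = 2π·f = 2π·59.8 = 375.7 rad/s.
Step 2 — Component impedances:
  R: Z = R = 1390 Ω
  L: Z = jωL = j·375.7·0.000963 = 0 + j0.3618 Ω
Step 3 — Series combination: Z_total = R + L = 1390 + j0.3618 Ω = 1390∠0.0° Ω.

Z = 1390 + j0.3618 Ω = 1390∠0.0° Ω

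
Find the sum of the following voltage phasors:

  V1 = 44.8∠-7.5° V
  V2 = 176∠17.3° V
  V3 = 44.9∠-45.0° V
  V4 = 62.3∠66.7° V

Step 1 — Convert each phasor to rectangular form:
  V1 = 44.8·(cos(-7.5°) + j·sin(-7.5°)) = 44.42 - j5.848 V
  V2 = 176·(cos(17.3°) + j·sin(17.3°)) = 168 + j52.34 V
  V3 = 44.9·(cos(-45.0°) + j·sin(-45.0°)) = 31.75 - j31.75 V
  V4 = 62.3·(cos(66.7°) + j·sin(66.7°)) = 24.64 + j57.22 V
Step 2 — Sum components: V_total = 268.8 + j71.96 V.
Step 3 — Convert to polar: |V_total| = 278.3 V, ∠V_total = 15.0°.

V_total = 278.3∠15.0° V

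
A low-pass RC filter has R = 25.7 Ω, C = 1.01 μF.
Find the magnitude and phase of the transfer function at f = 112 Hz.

Step 1 — Angular frequency: ω = 2π·112 = 703.7 rad/s.
Step 2 — Transfer function: H(jω) = 1/(1 + jωRC).
Step 3 — Denominator: 1 + jωRC = 1 + j·703.7·25.7·1.01e-06 = 1 + j0.01827.
Step 4 — H = 0.9997 - j0.01826.
Step 5 — Magnitude: |H| = 0.9998 (-0.0 dB); phase: φ = -1.0°.

|H| = 0.9998 (-0.0 dB), φ = -1.0°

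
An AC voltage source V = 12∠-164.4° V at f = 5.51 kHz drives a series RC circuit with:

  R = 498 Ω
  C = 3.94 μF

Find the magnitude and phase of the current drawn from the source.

Step 1 — Angular frequency: ω = 2π·f = 2π·5510 = 3.462e+04 rad/s.
Step 2 — Component impedances:
  R: Z = R = 498 Ω
  C: Z = 1/(jωC) = -j/(ω·C) = 0 - j7.331 Ω
Step 3 — Series combination: Z_total = R + C = 498 - j7.331 Ω = 498.1∠-0.8° Ω.
Step 4 — Source phasor: V = 12∠-164.4° V = -11.56 - j3.227 V.
Step 5 — Ohm's law: I = V / Z_total = (-11.56 - j3.227) / (498 - j7.331) = -0.02311 - j0.00682 A.
Step 6 — Convert to polar: |I| = 0.02409 A, ∠I = -163.6°.

I = 0.02409∠-163.6° A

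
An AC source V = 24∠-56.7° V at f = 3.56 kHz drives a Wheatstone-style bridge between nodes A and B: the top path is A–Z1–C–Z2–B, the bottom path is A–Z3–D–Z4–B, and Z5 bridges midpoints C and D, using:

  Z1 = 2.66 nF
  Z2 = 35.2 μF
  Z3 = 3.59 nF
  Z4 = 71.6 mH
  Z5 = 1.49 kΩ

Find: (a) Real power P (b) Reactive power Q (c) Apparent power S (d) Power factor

Step 1 — Angular frequency: ω = 2π·f = 2π·3560 = 2.237e+04 rad/s.
Step 2 — Component impedances:
  Z1: Z = 1/(jωC) = -j/(ω·C) = 0 - j1.681e+04 Ω
  Z2: Z = 1/(jωC) = -j/(ω·C) = 0 - j1.27 Ω
  Z3: Z = 1/(jωC) = -j/(ω·C) = 0 - j1.245e+04 Ω
  Z4: Z = jωL = j·2.237e+04·0.0716 = 0 + j1602 Ω
  Z5: Z = R = 1490 Ω
Step 3 — Bridge requires nodal analysis (the Z5 bridge couples midpoints C and D, so the two paths cannot be reduced to a simple series/parallel combination). Setting node B to ground and injecting 1 A at node A, the 3-node admittance system at A, C, D solves to V_A = Z_AB = 277.8 - j6910 Ω = 6915∠-87.7° Ω.
Step 4 — Source phasor: V = 24∠-56.7° V = 13.18 - j20.06 V.
Step 5 — Current: I = V / Z = 0.002975 + j0.001787 A = 0.003471∠31.0° A.
Step 6 — Complex power: S = V·I* = 0.003346 - j0.08323 VA.
Step 7 — Real power: P = Re(S) = 0.003346 W.
Step 8 — Reactive power: Q = Im(S) = -0.08323 VAR.
Step 9 — Apparent power: |S| = 0.08329 VA.
Step 10 — Power factor: PF = P/|S| = 0.04017 (leading).

(a) P = 0.003346 W  (b) Q = -0.08323 VAR  (c) S = 0.08329 VA  (d) PF = 0.04017 (leading)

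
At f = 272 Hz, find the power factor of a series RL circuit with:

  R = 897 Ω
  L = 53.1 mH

Step 1 — Angular frequency: ω = 2π·f = 2π·272 = 1709 rad/s.
Step 2 — Component impedances:
  R: Z = R = 897 Ω
  L: Z = jωL = j·1709·0.0531 = 0 + j90.75 Ω
Step 3 — Series combination: Z_total = R + L = 897 + j90.75 Ω = 901.6∠5.8° Ω.
Step 4 — Power factor: PF = cos(φ) = Re(Z)/|Z| = 897/901.6 = 0.9949.
Step 5 — Type: Im(Z) = 90.75 ⇒ lagging (phase φ = 5.8°).

PF = 0.9949 (lagging, φ = 5.8°)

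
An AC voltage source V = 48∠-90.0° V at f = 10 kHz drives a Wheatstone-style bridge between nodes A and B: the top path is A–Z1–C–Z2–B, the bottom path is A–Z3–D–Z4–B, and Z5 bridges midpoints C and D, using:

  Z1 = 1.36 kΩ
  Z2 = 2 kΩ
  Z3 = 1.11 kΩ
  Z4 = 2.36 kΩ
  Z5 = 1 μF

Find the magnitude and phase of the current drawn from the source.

Step 1 — Angular frequency: ω = 2π·f = 2π·1e+04 = 6.283e+04 rad/s.
Step 2 — Component impedances:
  Z1: Z = R = 1360 Ω
  Z2: Z = R = 2000 Ω
  Z3: Z = R = 1110 Ω
  Z4: Z = R = 2360 Ω
  Z5: Z = 1/(jωC) = -j/(ω·C) = 0 - j15.92 Ω
Step 3 — Bridge requires nodal analysis (the Z5 bridge couples midpoints C and D, so the two paths cannot be reduced to a simple series/parallel combination). Setting node B to ground and injecting 1 A at node A, the 3-node admittance system at A, C, D solves to V_A = Z_AB = 1694 - j0.1344 Ω = 1694∠-0.0° Ω.
Step 4 — Source phasor: V = 48∠-90.0° V = 0 - j48 V.
Step 5 — Ohm's law: I = V / Z_total = (0 - j48) / (1694 - j0.1344) = 2.248e-06 - j0.02834 A.
Step 6 — Convert to polar: |I| = 0.02834 A, ∠I = -90.0°.

I = 0.02834∠-90.0° A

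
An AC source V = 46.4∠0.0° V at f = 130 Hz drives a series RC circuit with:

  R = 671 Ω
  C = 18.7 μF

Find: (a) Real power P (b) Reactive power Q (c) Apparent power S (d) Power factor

Step 1 — Angular frequency: ω = 2π·f = 2π·130 = 816.8 rad/s.
Step 2 — Component impedances:
  R: Z = R = 671 Ω
  C: Z = 1/(jωC) = -j/(ω·C) = 0 - j65.47 Ω
Step 3 — Series combination: Z_total = R + C = 671 - j65.47 Ω = 674.2∠-5.6° Ω.
Step 4 — Source phasor: V = 46.4∠0.0° V = 46.4 V.
Step 5 — Current: I = V / Z = 0.0685 + j0.006683 A = 0.06882∠5.6° A.
Step 6 — Complex power: S = V·I* = 3.178 - j0.3101 VA.
Step 7 — Real power: P = Re(S) = 3.178 W.
Step 8 — Reactive power: Q = Im(S) = -0.3101 VAR.
Step 9 — Apparent power: |S| = 3.193 VA.
Step 10 — Power factor: PF = P/|S| = 0.9953 (leading).

(a) P = 3.178 W  (b) Q = -0.3101 VAR  (c) S = 3.193 VA  (d) PF = 0.9953 (leading)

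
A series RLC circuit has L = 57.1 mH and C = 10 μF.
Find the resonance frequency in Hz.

Step 1 — Resonance condition Im(Z)=0 gives ω₀ = 1/√(LC).
Step 2 — ω₀ = 1/√(0.0571·1e-05) = 1323 rad/s.
Step 3 — f₀ = ω₀/(2π) = 210.6 Hz.

f₀ = 210.6 Hz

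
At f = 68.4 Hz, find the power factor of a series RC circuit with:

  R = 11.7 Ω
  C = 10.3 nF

Step 1 — Angular frequency: ω = 2π·f = 2π·68.4 = 429.8 rad/s.
Step 2 — Component impedances:
  R: Z = R = 11.7 Ω
  C: Z = 1/(jωC) = -j/(ω·C) = 0 - j2.259e+05 Ω
Step 3 — Series combination: Z_total = R + C = 11.7 - j2.259e+05 Ω = 2.259e+05∠-90.0° Ω.
Step 4 — Power factor: PF = cos(φ) = Re(Z)/|Z| = 11.7/2.259e+05 = 5.179e-05.
Step 5 — Type: Im(Z) = -2.259e+05 ⇒ leading (phase φ = -90.0°).

PF = 5.179e-05 (leading, φ = -90.0°)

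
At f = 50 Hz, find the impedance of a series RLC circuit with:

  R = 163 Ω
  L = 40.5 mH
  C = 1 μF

Step 1 — Angular frequency: ω = 2π·f = 2π·50 = 314.2 rad/s.
Step 2 — Component impedances:
  R: Z = R = 163 Ω
  L: Z = jωL = j·314.2·0.0405 = 0 + j12.72 Ω
  C: Z = 1/(jωC) = -j/(ω·C) = 0 - j3183 Ω
Step 3 — Series combination: Z_total = R + L + C = 163 - j3170 Ω = 3175∠-87.1° Ω.

Z = 163 - j3170 Ω = 3175∠-87.1° Ω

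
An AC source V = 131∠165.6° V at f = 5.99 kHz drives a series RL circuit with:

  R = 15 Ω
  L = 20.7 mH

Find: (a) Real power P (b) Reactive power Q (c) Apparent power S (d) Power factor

Step 1 — Angular frequency: ω = 2π·f = 2π·5990 = 3.764e+04 rad/s.
Step 2 — Component impedances:
  R: Z = R = 15 Ω
  L: Z = jωL = j·3.764e+04·0.0207 = 0 + j779.1 Ω
Step 3 — Series combination: Z_total = R + L = 15 + j779.1 Ω = 779.2∠88.9° Ω.
Step 4 — Source phasor: V = 131∠165.6° V = -126.9 + j32.58 V.
Step 5 — Current: I = V / Z = 0.03867 + j0.1636 A = 0.1681∠76.7° A.
Step 6 — Complex power: S = V·I* = 0.424 + j22.02 VA.
Step 7 — Real power: P = Re(S) = 0.424 W.
Step 8 — Reactive power: Q = Im(S) = 22.02 VAR.
Step 9 — Apparent power: |S| = 22.02 VA.
Step 10 — Power factor: PF = P/|S| = 0.01925 (lagging).

(a) P = 0.424 W  (b) Q = 22.02 VAR  (c) S = 22.02 VA  (d) PF = 0.01925 (lagging)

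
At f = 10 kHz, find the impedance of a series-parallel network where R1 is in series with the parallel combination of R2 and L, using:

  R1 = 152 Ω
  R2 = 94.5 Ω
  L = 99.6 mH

Step 1 — Angular frequency: ω = 2π·f = 2π·1e+04 = 6.283e+04 rad/s.
Step 2 — Component impedances:
  R1: Z = R = 152 Ω
  R2: Z = R = 94.5 Ω
  L: Z = jωL = j·6.283e+04·0.0996 = 0 + j6258 Ω
Step 3 — Parallel branch: R2 || L = 1/(1/R2 + 1/L) = 94.48 + j1.427 Ω.
Step 4 — Series with R1: Z_total = R1 + (R2 || L) = 246.5 + j1.427 Ω = 246.5∠0.3° Ω.

Z = 246.5 + j1.427 Ω = 246.5∠0.3° Ω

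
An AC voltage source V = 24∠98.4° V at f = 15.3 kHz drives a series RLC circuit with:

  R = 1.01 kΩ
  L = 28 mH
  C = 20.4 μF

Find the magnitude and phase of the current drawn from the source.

Step 1 — Angular frequency: ω = 2π·f = 2π·1.53e+04 = 9.613e+04 rad/s.
Step 2 — Component impedances:
  R: Z = R = 1010 Ω
  L: Z = jωL = j·9.613e+04·0.028 = 0 + j2692 Ω
  C: Z = 1/(jωC) = -j/(ω·C) = 0 - j0.5099 Ω
Step 3 — Series combination: Z_total = R + L + C = 1010 + j2691 Ω = 2874∠69.4° Ω.
Step 4 — Source phasor: V = 24∠98.4° V = -3.506 + j23.74 V.
Step 5 — Ohm's law: I = V / Z_total = (-3.506 + j23.74) / (1010 + j2691) = 0.007305 + j0.004044 A.
Step 6 — Convert to polar: |I| = 0.008349 A, ∠I = 29.0°.

I = 0.008349∠29.0° A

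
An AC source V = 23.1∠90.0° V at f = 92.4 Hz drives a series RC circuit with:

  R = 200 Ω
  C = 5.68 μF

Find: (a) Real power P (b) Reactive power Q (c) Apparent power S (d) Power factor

Step 1 — Angular frequency: ω = 2π·f = 2π·92.4 = 580.6 rad/s.
Step 2 — Component impedances:
  R: Z = R = 200 Ω
  C: Z = 1/(jωC) = -j/(ω·C) = 0 - j303.2 Ω
Step 3 — Series combination: Z_total = R + C = 200 - j303.2 Ω = 363.3∠-56.6° Ω.
Step 4 — Source phasor: V = 23.1∠90.0° V = 0 + j23.1 V.
Step 5 — Current: I = V / Z = -0.05308 + j0.03501 A = 0.06359∠146.6° A.
Step 6 — Complex power: S = V·I* = 0.8087 - j1.226 VA.
Step 7 — Real power: P = Re(S) = 0.8087 W.
Step 8 — Reactive power: Q = Im(S) = -1.226 VAR.
Step 9 — Apparent power: |S| = 1.469 VA.
Step 10 — Power factor: PF = P/|S| = 0.5506 (leading).

(a) P = 0.8087 W  (b) Q = -1.226 VAR  (c) S = 1.469 VA  (d) PF = 0.5506 (leading)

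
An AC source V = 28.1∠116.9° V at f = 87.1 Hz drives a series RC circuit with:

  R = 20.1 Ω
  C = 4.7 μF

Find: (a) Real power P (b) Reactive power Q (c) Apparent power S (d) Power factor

Step 1 — Angular frequency: ω = 2π·f = 2π·87.1 = 547.3 rad/s.
Step 2 — Component impedances:
  R: Z = R = 20.1 Ω
  C: Z = 1/(jωC) = -j/(ω·C) = 0 - j388.8 Ω
Step 3 — Series combination: Z_total = R + C = 20.1 - j388.8 Ω = 389.3∠-87.0° Ω.
Step 4 — Source phasor: V = 28.1∠116.9° V = -12.71 + j25.06 V.
Step 5 — Current: I = V / Z = -0.06597 - j0.02929 A = 0.07218∠-156.1° A.
Step 6 — Complex power: S = V·I* = 0.1047 - j2.026 VA.
Step 7 — Real power: P = Re(S) = 0.1047 W.
Step 8 — Reactive power: Q = Im(S) = -2.026 VAR.
Step 9 — Apparent power: |S| = 2.028 VA.
Step 10 — Power factor: PF = P/|S| = 0.05163 (leading).

(a) P = 0.1047 W  (b) Q = -2.026 VAR  (c) S = 2.028 VA  (d) PF = 0.05163 (leading)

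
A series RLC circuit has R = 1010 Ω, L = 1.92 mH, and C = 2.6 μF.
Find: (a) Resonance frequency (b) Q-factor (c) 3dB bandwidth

Step 1 — Resonance: ω₀ = 1/√(LC) = 1/√(0.00192·2.6e-06) = 1.415e+04 rad/s.
Step 2 — f₀ = ω₀/(2π) = 2253 Hz.
Step 3 — Series Q: Q = ω₀L/R = 1.415e+04·0.00192/1010 = 0.02691.
Step 4 — Bandwidth: Δω = ω₀/Q = 5.26e+05 rad/s; BW = Δω/(2π) = 8.372e+04 Hz.

(a) f₀ = 2253 Hz  (b) Q = 0.02691  (c) BW = 8.372e+04 Hz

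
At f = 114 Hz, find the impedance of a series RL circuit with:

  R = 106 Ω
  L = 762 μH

Step 1 — Angular frequency: ω = 2π·f = 2π·114 = 716.3 rad/s.
Step 2 — Component impedances:
  R: Z = R = 106 Ω
  L: Z = jωL = j·716.3·0.000762 = 0 + j0.5458 Ω
Step 3 — Series combination: Z_total = R + L = 106 + j0.5458 Ω = 106∠0.3° Ω.

Z = 106 + j0.5458 Ω = 106∠0.3° Ω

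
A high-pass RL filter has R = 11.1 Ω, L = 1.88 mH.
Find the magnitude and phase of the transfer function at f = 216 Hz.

Step 1 — Angular frequency: ω = 2π·216 = 1357 rad/s.
Step 2 — Transfer function: H(jω) = jωL/(R + jωL).
Step 3 — Numerator jωL = j·2.551; denominator R + jωL = 11.1 + j2.551.
Step 4 — H = 0.05019 + j0.2183.
Step 5 — Magnitude: |H| = 0.224 (-13.0 dB); phase: φ = 77.1°.

|H| = 0.224 (-13.0 dB), φ = 77.1°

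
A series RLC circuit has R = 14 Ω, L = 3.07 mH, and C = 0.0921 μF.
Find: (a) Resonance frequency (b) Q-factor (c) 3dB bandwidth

Step 1 — Resonance: ω₀ = 1/√(LC) = 1/√(0.00307·9.21e-08) = 5.947e+04 rad/s.
Step 2 — f₀ = ω₀/(2π) = 9465 Hz.
Step 3 — Series Q: Q = ω₀L/R = 5.947e+04·0.00307/14 = 13.04.
Step 4 — Bandwidth: Δω = ω₀/Q = 4560 rad/s; BW = Δω/(2π) = 725.8 Hz.

(a) f₀ = 9465 Hz  (b) Q = 13.04  (c) BW = 725.8 Hz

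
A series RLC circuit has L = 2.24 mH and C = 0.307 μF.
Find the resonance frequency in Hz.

Step 1 — Resonance condition Im(Z)=0 gives ω₀ = 1/√(LC).
Step 2 — ω₀ = 1/√(0.00224·3.07e-07) = 3.813e+04 rad/s.
Step 3 — f₀ = ω₀/(2π) = 6069 Hz.

f₀ = 6069 Hz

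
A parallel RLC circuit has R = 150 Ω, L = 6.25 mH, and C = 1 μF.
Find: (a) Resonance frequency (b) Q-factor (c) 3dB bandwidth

Step 1 — Resonance: ω₀ = 1/√(LC) = 1/√(0.00625·1e-06) = 1.265e+04 rad/s.
Step 2 — f₀ = ω₀/(2π) = 2013 Hz.
Step 3 — Parallel Q: Q = R/(ω₀L) = 150/(1.265e+04·0.00625) = 1.897.
Step 4 — Bandwidth: Δω = ω₀/Q = 6667 rad/s; BW = Δω/(2π) = 1061 Hz.

(a) f₀ = 2013 Hz  (b) Q = 1.897  (c) BW = 1061 Hz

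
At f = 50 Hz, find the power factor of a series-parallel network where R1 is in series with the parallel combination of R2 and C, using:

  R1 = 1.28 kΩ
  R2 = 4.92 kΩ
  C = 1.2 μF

Step 1 — Angular frequency: ω = 2π·f = 2π·50 = 314.2 rad/s.
Step 2 — Component impedances:
  R1: Z = R = 1280 Ω
  R2: Z = R = 4920 Ω
  C: Z = 1/(jωC) = -j/(ω·C) = 0 - j2653 Ω
Step 3 — Parallel branch: R2 || C = 1/(1/R2 + 1/C) = 1108 - j2055 Ω.
Step 4 — Series with R1: Z_total = R1 + (R2 || C) = 2388 - j2055 Ω = 3151∠-40.7° Ω.
Step 5 — Power factor: PF = cos(φ) = Re(Z)/|Z| = 2388/3150.6 = 0.758.
Step 6 — Type: Im(Z) = -2055 ⇒ leading (phase φ = -40.7°).

PF = 0.758 (leading, φ = -40.7°)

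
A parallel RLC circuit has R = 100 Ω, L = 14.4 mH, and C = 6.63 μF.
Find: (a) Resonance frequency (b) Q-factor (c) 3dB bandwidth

Step 1 — Resonance: ω₀ = 1/√(LC) = 1/√(0.0144·6.63e-06) = 3236 rad/s.
Step 2 — f₀ = ω₀/(2π) = 515.1 Hz.
Step 3 — Parallel Q: Q = R/(ω₀L) = 100/(3236·0.0144) = 2.146.
Step 4 — Bandwidth: Δω = ω₀/Q = 1508 rad/s; BW = Δω/(2π) = 240.1 Hz.

(a) f₀ = 515.1 Hz  (b) Q = 2.146  (c) BW = 240.1 Hz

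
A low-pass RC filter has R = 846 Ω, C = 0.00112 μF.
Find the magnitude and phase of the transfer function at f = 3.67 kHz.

Step 1 — Angular frequency: ω = 2π·3670 = 2.306e+04 rad/s.
Step 2 — Transfer function: H(jω) = 1/(1 + jωRC).
Step 3 — Denominator: 1 + jωRC = 1 + j·2.306e+04·846·1.12e-09 = 1 + j0.02185.
Step 4 — H = 0.9995 - j0.02184.
Step 5 — Magnitude: |H| = 0.9998 (-0.0 dB); phase: φ = -1.3°.

|H| = 0.9998 (-0.0 dB), φ = -1.3°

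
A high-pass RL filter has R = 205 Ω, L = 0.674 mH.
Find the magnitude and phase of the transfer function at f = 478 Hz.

Step 1 — Angular frequency: ω = 2π·478 = 3003 rad/s.
Step 2 — Transfer function: H(jω) = jωL/(R + jωL).
Step 3 — Numerator jωL = j·2.024; denominator R + jωL = 205 + j2.024.
Step 4 — H = 9.75e-05 + j0.009874.
Step 5 — Magnitude: |H| = 0.009874 (-40.1 dB); phase: φ = 89.4°.

|H| = 0.009874 (-40.1 dB), φ = 89.4°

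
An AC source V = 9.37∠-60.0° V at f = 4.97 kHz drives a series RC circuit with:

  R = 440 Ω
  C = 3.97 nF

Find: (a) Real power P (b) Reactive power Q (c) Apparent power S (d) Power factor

Step 1 — Angular frequency: ω = 2π·f = 2π·4970 = 3.123e+04 rad/s.
Step 2 — Component impedances:
  R: Z = R = 440 Ω
  C: Z = 1/(jωC) = -j/(ω·C) = 0 - j8066 Ω
Step 3 — Series combination: Z_total = R + C = 440 - j8066 Ω = 8078∠-86.9° Ω.
Step 4 — Source phasor: V = 9.37∠-60.0° V = 4.685 - j8.115 V.
Step 5 — Current: I = V / Z = 0.001035 + j0.0005244 A = 0.00116∠26.9° A.
Step 6 — Complex power: S = V·I* = 0.000592 - j0.01085 VA.
Step 7 — Real power: P = Re(S) = 0.000592 W.
Step 8 — Reactive power: Q = Im(S) = -0.01085 VAR.
Step 9 — Apparent power: |S| = 0.01087 VA.
Step 10 — Power factor: PF = P/|S| = 0.05447 (leading).

(a) P = 0.000592 W  (b) Q = -0.01085 VAR  (c) S = 0.01087 VA  (d) PF = 0.05447 (leading)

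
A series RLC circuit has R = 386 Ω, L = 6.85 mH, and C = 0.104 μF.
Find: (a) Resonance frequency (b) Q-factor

Step 1 — Resonance condition Im(Z)=0 gives ω₀ = 1/√(LC).
Step 2 — ω₀ = 1/√(0.00685·1.04e-07) = 3.747e+04 rad/s.
Step 3 — f₀ = ω₀/(2π) = 5963 Hz.
Step 4 — Series Q: Q = ω₀L/R = 3.747e+04·0.00685/386 = 0.6649.

(a) f₀ = 5963 Hz  (b) Q = 0.6649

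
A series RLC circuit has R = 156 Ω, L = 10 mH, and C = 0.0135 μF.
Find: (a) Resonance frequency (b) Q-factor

Step 1 — Resonance condition Im(Z)=0 gives ω₀ = 1/√(LC).
Step 2 — ω₀ = 1/√(0.01·1.35e-08) = 8.607e+04 rad/s.
Step 3 — f₀ = ω₀/(2π) = 1.37e+04 Hz.
Step 4 — Series Q: Q = ω₀L/R = 8.607e+04·0.01/156 = 5.517.

(a) f₀ = 1.37e+04 Hz  (b) Q = 5.517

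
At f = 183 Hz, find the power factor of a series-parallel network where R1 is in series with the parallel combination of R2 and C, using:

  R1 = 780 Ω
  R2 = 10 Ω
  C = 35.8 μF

Step 1 — Angular frequency: ω = 2π·f = 2π·183 = 1150 rad/s.
Step 2 — Component impedances:
  R1: Z = R = 780 Ω
  R2: Z = R = 10 Ω
  C: Z = 1/(jωC) = -j/(ω·C) = 0 - j24.29 Ω
Step 3 — Parallel branch: R2 || C = 1/(1/R2 + 1/C) = 8.551 - j3.52 Ω.
Step 4 — Series with R1: Z_total = R1 + (R2 || C) = 788.6 - j3.52 Ω = 788.6∠-0.3° Ω.
Step 5 — Power factor: PF = cos(φ) = Re(Z)/|Z| = 788.6/788.6 = 1.
Step 6 — Type: Im(Z) = -3.52 ⇒ leading (phase φ = -0.3°).

PF = 1 (leading, φ = -0.3°)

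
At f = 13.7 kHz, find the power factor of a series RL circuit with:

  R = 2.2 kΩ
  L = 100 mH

Step 1 — Angular frequency: ω = 2π·f = 2π·1.37e+04 = 8.608e+04 rad/s.
Step 2 — Component impedances:
  R: Z = R = 2200 Ω
  L: Z = jωL = j·8.608e+04·0.1 = 0 + j8608 Ω
Step 3 — Series combination: Z_total = R + L = 2200 + j8608 Ω = 8885∠75.7° Ω.
Step 4 — Power factor: PF = cos(φ) = Re(Z)/|Z| = 2200/8885 = 0.2476.
Step 5 — Type: Im(Z) = 8608 ⇒ lagging (phase φ = 75.7°).

PF = 0.2476 (lagging, φ = 75.7°)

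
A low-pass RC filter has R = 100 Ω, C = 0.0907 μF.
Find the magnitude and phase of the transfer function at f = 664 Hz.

Step 1 — Angular frequency: ω = 2π·664 = 4172 rad/s.
Step 2 — Transfer function: H(jω) = 1/(1 + jωRC).
Step 3 — Denominator: 1 + jωRC = 1 + j·4172·100·9.07e-08 = 1 + j0.03784.
Step 4 — H = 0.9986 - j0.03779.
Step 5 — Magnitude: |H| = 0.9993 (-0.0 dB); phase: φ = -2.2°.

|H| = 0.9993 (-0.0 dB), φ = -2.2°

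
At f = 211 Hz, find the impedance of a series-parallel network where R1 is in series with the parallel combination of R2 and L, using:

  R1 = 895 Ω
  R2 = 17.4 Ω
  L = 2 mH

Step 1 — Angular frequency: ω = 2π·f = 2π·211 = 1326 rad/s.
Step 2 — Component impedances:
  R1: Z = R = 895 Ω
  R2: Z = R = 17.4 Ω
  L: Z = jωL = j·1326·0.002 = 0 + j2.652 Ω
Step 3 — Parallel branch: R2 || L = 1/(1/R2 + 1/L) = 0.3949 + j2.591 Ω.
Step 4 — Series with R1: Z_total = R1 + (R2 || L) = 895.4 + j2.591 Ω = 895.4∠0.2° Ω.

Z = 895.4 + j2.591 Ω = 895.4∠0.2° Ω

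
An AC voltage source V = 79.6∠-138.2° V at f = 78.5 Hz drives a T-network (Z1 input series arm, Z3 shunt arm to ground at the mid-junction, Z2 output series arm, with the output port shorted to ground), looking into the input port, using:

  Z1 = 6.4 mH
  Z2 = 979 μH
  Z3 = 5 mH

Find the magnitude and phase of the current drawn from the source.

Step 1 — Angular frequency: ω = 2π·f = 2π·78.5 = 493.2 rad/s.
Step 2 — Component impedances:
  Z1: Z = jωL = j·493.2·0.0064 = 0 + j3.157 Ω
  Z2: Z = jωL = j·493.2·0.000979 = 0 + j0.4829 Ω
  Z3: Z = jωL = j·493.2·0.005 = 0 + j2.466 Ω
Step 3 — With the output port shorted to ground, the output series arm Z2 runs from the junction to ground; the shunt arm Z3 also runs from the junction to ground. They appear in parallel: Z3 || Z2 = 0 + j0.4038 Ω.
Step 4 — Series with input arm Z1: Z_in = Z1 + (Z3 || Z2) = 0 + j3.56 Ω = 3.56∠90.0° Ω.
Step 5 — Source phasor: V = 79.6∠-138.2° V = -59.34 - j53.06 V.
Step 6 — Ohm's law: I = V / Z_total = (-59.34 - j53.06) / (0 + j3.56) = -14.9 + j16.67 A.
Step 7 — Convert to polar: |I| = 22.36 A, ∠I = 131.8°.

I = 22.36∠131.8° A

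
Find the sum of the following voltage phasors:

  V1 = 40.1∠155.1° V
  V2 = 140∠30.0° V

Step 1 — Convert each phasor to rectangular form:
  V1 = 40.1·(cos(155.1°) + j·sin(155.1°)) = -36.37 + j16.88 V
  V2 = 140·(cos(30.0°) + j·sin(30.0°)) = 121.2 + j70 V
Step 2 — Sum components: V_total = 84.87 + j86.88 V.
Step 3 — Convert to polar: |V_total| = 121.5 V, ∠V_total = 45.7°.

V_total = 121.5∠45.7° V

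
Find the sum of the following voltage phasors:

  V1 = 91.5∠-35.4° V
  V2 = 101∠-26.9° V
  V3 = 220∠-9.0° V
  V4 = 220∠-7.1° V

Step 1 — Convert each phasor to rectangular form:
  V1 = 91.5·(cos(-35.4°) + j·sin(-35.4°)) = 74.58 - j53 V
  V2 = 101·(cos(-26.9°) + j·sin(-26.9°)) = 90.07 - j45.7 V
  V3 = 220·(cos(-9.0°) + j·sin(-9.0°)) = 217.3 - j34.42 V
  V4 = 220·(cos(-7.1°) + j·sin(-7.1°)) = 218.3 - j27.19 V
Step 2 — Sum components: V_total = 600.3 - j160.3 V.
Step 3 — Convert to polar: |V_total| = 621.3 V, ∠V_total = -15.0°.

V_total = 621.3∠-15.0° V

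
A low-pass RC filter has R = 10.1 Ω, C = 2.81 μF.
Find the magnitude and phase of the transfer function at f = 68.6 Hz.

Step 1 — Angular frequency: ω = 2π·68.6 = 431 rad/s.
Step 2 — Transfer function: H(jω) = 1/(1 + jωRC).
Step 3 — Denominator: 1 + jωRC = 1 + j·431·10.1·2.81e-06 = 1 + j0.01223.
Step 4 — H = 0.9999 - j0.01223.
Step 5 — Magnitude: |H| = 0.9999 (-0.0 dB); phase: φ = -0.7°.

|H| = 0.9999 (-0.0 dB), φ = -0.7°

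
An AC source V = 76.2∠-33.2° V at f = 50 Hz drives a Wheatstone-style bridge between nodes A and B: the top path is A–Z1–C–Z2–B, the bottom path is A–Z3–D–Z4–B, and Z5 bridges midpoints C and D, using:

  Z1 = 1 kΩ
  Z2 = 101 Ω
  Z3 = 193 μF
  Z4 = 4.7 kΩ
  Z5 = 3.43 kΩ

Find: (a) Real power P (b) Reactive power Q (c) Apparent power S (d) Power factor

Step 1 — Angular frequency: ω = 2π·f = 2π·50 = 314.2 rad/s.
Step 2 — Component impedances:
  Z1: Z = R = 1000 Ω
  Z2: Z = R = 101 Ω
  Z3: Z = 1/(jωC) = -j/(ω·C) = 0 - j16.49 Ω
  Z4: Z = R = 4700 Ω
  Z5: Z = R = 3430 Ω
Step 3 — Bridge requires nodal analysis (the Z5 bridge couples midpoints C and D, so the two paths cannot be reduced to a simple series/parallel combination). Setting node B to ground and injecting 1 A at node A, the 3-node admittance system at A, C, D solves to V_A = Z_AB = 737.9 - j1.989 Ω = 737.9∠-0.2° Ω.
Step 4 — Source phasor: V = 76.2∠-33.2° V = 63.76 - j41.72 V.
Step 5 — Current: I = V / Z = 0.08656 - j0.05631 A = 0.1033∠-33.0° A.
Step 6 — Complex power: S = V·I* = 7.869 - j0.02121 VA.
Step 7 — Real power: P = Re(S) = 7.869 W.
Step 8 — Reactive power: Q = Im(S) = -0.02121 VAR.
Step 9 — Apparent power: |S| = 7.869 VA.
Step 10 — Power factor: PF = P/|S| = 1 (leading).

(a) P = 7.869 W  (b) Q = -0.02121 VAR  (c) S = 7.869 VA  (d) PF = 1 (leading)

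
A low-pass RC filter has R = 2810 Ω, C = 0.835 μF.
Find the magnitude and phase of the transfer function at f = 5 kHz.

Step 1 — Angular frequency: ω = 2π·5000 = 3.142e+04 rad/s.
Step 2 — Transfer function: H(jω) = 1/(1 + jωRC).
Step 3 — Denominator: 1 + jωRC = 1 + j·3.142e+04·2810·8.35e-07 = 1 + j73.71.
Step 4 — H = 0.000184 - j0.01356.
Step 5 — Magnitude: |H| = 0.01356 (-37.4 dB); phase: φ = -89.2°.

|H| = 0.01356 (-37.4 dB), φ = -89.2°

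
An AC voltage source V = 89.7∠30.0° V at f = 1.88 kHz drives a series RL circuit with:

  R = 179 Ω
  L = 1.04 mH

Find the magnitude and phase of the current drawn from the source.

Step 1 — Angular frequency: ω = 2π·f = 2π·1880 = 1.181e+04 rad/s.
Step 2 — Component impedances:
  R: Z = R = 179 Ω
  L: Z = jωL = j·1.181e+04·0.00104 = 0 + j12.28 Ω
Step 3 — Series combination: Z_total = R + L = 179 + j12.28 Ω = 179.4∠3.9° Ω.
Step 4 — Source phasor: V = 89.7∠30.0° V = 77.68 + j44.85 V.
Step 5 — Ohm's law: I = V / Z_total = (77.68 + j44.85) / (179 + j12.28) = 0.4491 + j0.2197 A.
Step 6 — Convert to polar: |I| = 0.4999 A, ∠I = 26.1°.

I = 0.4999∠26.1° A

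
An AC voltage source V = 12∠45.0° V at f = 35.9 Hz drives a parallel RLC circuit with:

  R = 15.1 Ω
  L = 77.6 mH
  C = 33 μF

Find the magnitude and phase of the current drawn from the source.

Step 1 — Angular frequency: ω = 2π·f = 2π·35.9 = 225.6 rad/s.
Step 2 — Component impedances:
  R: Z = R = 15.1 Ω
  L: Z = jωL = j·225.6·0.0776 = 0 + j17.5 Ω
  C: Z = 1/(jωC) = -j/(ω·C) = 0 - j134.3 Ω
Step 3 — Parallel combination: 1/Z_total = 1/R + 1/L + 1/C; Z_total = 9.662 + j7.249 Ω = 12.08∠36.9° Ω.
Step 4 — Source phasor: V = 12∠45.0° V = 8.485 + j8.485 V.
Step 5 — Ohm's law: I = V / Z_total = (8.485 + j8.485) / (9.662 + j7.249) = 0.9835 + j0.1403 A.
Step 6 — Convert to polar: |I| = 0.9935 A, ∠I = 8.1°.

I = 0.9935∠8.1° A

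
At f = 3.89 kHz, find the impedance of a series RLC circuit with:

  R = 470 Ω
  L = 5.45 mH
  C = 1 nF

Step 1 — Angular frequency: ω = 2π·f = 2π·3890 = 2.444e+04 rad/s.
Step 2 — Component impedances:
  R: Z = R = 470 Ω
  L: Z = jωL = j·2.444e+04·0.00545 = 0 + j133.2 Ω
  C: Z = 1/(jωC) = -j/(ω·C) = 0 - j4.091e+04 Ω
Step 3 — Series combination: Z_total = R + L + C = 470 - j4.078e+04 Ω = 4.078e+04∠-89.3° Ω.

Z = 470 - j4.078e+04 Ω = 4.078e+04∠-89.3° Ω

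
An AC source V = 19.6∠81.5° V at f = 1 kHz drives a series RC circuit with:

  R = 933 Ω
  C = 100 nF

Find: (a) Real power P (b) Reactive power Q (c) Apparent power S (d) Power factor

Step 1 — Angular frequency: ω = 2π·f = 2π·1000 = 6283 rad/s.
Step 2 — Component impedances:
  R: Z = R = 933 Ω
  C: Z = 1/(jωC) = -j/(ω·C) = 0 - j1592 Ω
Step 3 — Series combination: Z_total = R + C = 933 - j1592 Ω = 1845∠-59.6° Ω.
Step 4 — Source phasor: V = 19.6∠81.5° V = 2.897 + j19.38 V.
Step 5 — Current: I = V / Z = -0.00827 + j0.006669 A = 0.01062∠141.1° A.
Step 6 — Complex power: S = V·I* = 0.1053 - j0.1796 VA.
Step 7 — Real power: P = Re(S) = 0.1053 W.
Step 8 — Reactive power: Q = Im(S) = -0.1796 VAR.
Step 9 — Apparent power: |S| = 0.2082 VA.
Step 10 — Power factor: PF = P/|S| = 0.5057 (leading).

(a) P = 0.1053 W  (b) Q = -0.1796 VAR  (c) S = 0.2082 VA  (d) PF = 0.5057 (leading)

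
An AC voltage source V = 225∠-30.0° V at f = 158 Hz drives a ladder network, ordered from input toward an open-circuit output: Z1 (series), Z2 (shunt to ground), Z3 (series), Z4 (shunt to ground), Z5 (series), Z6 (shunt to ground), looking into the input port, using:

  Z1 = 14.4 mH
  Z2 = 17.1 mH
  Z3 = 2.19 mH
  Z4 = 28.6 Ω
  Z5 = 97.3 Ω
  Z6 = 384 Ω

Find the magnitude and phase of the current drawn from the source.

Step 1 — Angular frequency: ω = 2π·f = 2π·158 = 992.7 rad/s.
Step 2 — Component impedances:
  Z1: Z = jωL = j·992.7·0.0144 = 0 + j14.3 Ω
  Z2: Z = jωL = j·992.7·0.0171 = 0 + j16.98 Ω
  Z3: Z = jωL = j·992.7·0.00219 = 0 + j2.174 Ω
  Z4: Z = R = 28.6 Ω
  Z5: Z = R = 97.3 Ω
  Z6: Z = R = 384 Ω
Step 3 — Ladder network (open output): work backward from the far end, alternating series and parallel combinations. Z_in = 7.102 + j26.23 Ω = 27.18∠74.9° Ω.
Step 4 — Source phasor: V = 225∠-30.0° V = 194.9 - j112.5 V.
Step 5 — Ohm's law: I = V / Z_total = (194.9 - j112.5) / (7.102 + j26.23) = -2.122 - j8.002 A.
Step 6 — Convert to polar: |I| = 8.279 A, ∠I = -104.9°.

I = 8.279∠-104.9° A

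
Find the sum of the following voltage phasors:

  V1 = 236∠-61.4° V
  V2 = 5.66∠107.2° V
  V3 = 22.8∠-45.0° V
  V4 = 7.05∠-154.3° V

Step 1 — Convert each phasor to rectangular form:
  V1 = 236·(cos(-61.4°) + j·sin(-61.4°)) = 113 - j207.2 V
  V2 = 5.66·(cos(107.2°) + j·sin(107.2°)) = -1.674 + j5.407 V
  V3 = 22.8·(cos(-45.0°) + j·sin(-45.0°)) = 16.12 - j16.12 V
  V4 = 7.05·(cos(-154.3°) + j·sin(-154.3°)) = -6.353 - j3.057 V
Step 2 — Sum components: V_total = 121.1 - j221 V.
Step 3 — Convert to polar: |V_total| = 252 V, ∠V_total = -61.3°.

V_total = 252∠-61.3° V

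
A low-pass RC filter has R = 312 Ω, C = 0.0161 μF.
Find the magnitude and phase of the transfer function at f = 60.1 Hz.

Step 1 — Angular frequency: ω = 2π·60.1 = 377.6 rad/s.
Step 2 — Transfer function: H(jω) = 1/(1 + jωRC).
Step 3 — Denominator: 1 + jωRC = 1 + j·377.6·312·1.61e-08 = 1 + j0.001897.
Step 4 — H = 1 - j0.001897.
Step 5 — Magnitude: |H| = 1 (-0.0 dB); phase: φ = -0.1°.

|H| = 1 (-0.0 dB), φ = -0.1°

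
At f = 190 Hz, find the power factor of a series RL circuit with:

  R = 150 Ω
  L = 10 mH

Step 1 — Angular frequency: ω = 2π·f = 2π·190 = 1194 rad/s.
Step 2 — Component impedances:
  R: Z = R = 150 Ω
  L: Z = jωL = j·1194·0.01 = 0 + j11.94 Ω
Step 3 — Series combination: Z_total = R + L = 150 + j11.94 Ω = 150.5∠4.6° Ω.
Step 4 — Power factor: PF = cos(φ) = Re(Z)/|Z| = 150/150.474 = 0.9968.
Step 5 — Type: Im(Z) = 11.94 ⇒ lagging (phase φ = 4.6°).

PF = 0.9968 (lagging, φ = 4.6°)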